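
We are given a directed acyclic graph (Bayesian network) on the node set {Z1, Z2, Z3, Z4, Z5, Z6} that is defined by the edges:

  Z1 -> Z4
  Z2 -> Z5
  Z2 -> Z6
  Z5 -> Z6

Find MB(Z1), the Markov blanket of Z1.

{Z4}

Z1 has child Z4.
Pa(Z1) = {}.
Parents of each child, excluding Z1:
  Z4: no additional parents.
Taking the union gives {Z4}.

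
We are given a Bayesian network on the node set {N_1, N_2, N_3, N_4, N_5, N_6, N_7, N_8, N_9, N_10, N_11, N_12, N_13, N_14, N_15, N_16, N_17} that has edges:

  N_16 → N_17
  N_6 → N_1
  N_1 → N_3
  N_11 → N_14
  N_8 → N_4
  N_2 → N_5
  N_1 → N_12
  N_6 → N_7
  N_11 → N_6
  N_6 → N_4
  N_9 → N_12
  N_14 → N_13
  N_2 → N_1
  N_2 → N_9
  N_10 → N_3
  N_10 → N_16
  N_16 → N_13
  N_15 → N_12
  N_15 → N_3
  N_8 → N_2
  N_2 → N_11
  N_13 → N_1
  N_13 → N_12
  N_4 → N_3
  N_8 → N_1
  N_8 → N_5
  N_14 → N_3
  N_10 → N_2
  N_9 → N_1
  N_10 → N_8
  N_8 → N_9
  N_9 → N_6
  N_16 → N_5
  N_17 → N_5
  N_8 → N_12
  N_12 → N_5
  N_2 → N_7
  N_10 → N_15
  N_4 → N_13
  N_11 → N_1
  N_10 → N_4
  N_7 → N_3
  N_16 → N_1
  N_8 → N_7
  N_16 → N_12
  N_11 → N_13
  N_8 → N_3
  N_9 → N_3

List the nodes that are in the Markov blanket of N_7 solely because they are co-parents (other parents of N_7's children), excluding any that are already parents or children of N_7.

{N_1, N_4, N_9, N_10, N_14, N_15}

Children of N_7: N_3.
  N_3: N_1, N_4, N_8, N_9, N_10, N_14, N_15
Excluding nodes already adjacent to N_7 (N_2, N_3, N_6, N_8), the co-parent-only contribution is {N_1, N_4, N_9, N_10, N_14, N_15}.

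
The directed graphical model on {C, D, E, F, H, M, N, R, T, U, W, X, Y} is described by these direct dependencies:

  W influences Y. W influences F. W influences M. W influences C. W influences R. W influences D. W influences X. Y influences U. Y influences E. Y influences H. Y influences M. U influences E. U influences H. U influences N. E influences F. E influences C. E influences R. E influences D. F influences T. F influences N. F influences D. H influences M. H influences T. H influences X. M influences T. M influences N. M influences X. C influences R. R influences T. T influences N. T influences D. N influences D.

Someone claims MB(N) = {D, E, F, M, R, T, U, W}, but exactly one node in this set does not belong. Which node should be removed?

R

N's parents: F, M, T, U.
N's children: D.
Other parents of N's children:
  parents(D) \ {N} = {E, F, T, W}.
MB(N) = {D, E, F, M, T, U, W}.
R is neither a parent, child, nor co-parent of N, so it does not belong.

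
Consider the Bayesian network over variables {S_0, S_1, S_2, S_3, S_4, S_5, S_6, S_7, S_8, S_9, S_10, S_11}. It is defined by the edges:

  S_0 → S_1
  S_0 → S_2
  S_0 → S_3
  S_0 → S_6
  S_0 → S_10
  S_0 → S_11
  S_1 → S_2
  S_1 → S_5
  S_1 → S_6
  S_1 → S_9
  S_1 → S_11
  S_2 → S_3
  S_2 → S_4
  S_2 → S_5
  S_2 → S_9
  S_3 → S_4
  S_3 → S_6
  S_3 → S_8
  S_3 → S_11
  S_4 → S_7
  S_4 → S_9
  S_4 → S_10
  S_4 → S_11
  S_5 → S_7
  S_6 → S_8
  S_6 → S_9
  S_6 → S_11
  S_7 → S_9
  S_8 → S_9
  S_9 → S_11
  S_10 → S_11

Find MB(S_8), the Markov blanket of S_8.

A node's Markov blanket = Pa ∪ Ch ∪ (parents of Ch other than the node itself).
S_8's parents: S_3, S_6.
S_8's children: S_9.
Parents of each child, excluding S_8:
  parents(S_9) \ {S_8} = {S_1, S_2, S_4, S_6, S_7}.
MB(S_8) = {S_1, S_2, S_3, S_4, S_6, S_7, S_9}.

{S_1, S_2, S_3, S_4, S_6, S_7, S_9}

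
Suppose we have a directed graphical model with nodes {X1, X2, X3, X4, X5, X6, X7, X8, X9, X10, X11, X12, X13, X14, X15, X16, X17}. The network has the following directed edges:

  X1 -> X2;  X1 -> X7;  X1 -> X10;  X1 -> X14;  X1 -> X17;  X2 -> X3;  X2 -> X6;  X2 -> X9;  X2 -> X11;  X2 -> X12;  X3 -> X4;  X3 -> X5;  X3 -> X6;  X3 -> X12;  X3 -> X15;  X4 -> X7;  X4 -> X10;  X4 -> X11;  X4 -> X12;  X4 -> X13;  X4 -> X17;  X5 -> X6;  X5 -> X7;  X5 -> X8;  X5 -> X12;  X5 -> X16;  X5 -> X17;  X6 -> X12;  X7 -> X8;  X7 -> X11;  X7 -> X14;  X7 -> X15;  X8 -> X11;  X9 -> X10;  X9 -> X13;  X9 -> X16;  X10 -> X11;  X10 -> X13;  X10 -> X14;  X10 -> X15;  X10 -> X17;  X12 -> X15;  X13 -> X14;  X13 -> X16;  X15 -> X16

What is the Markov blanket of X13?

{X1, X4, X5, X7, X9, X10, X14, X15, X16}

X13 has children X14, X16.
X13 has parents X4, X9, X10.
Parents of each child, excluding X13:
  X14 also has parents X1, X7, X10.
  X16's other parents are X5, X9, X15.
Union: {X4, X9, X10} ∪ {X14, X16} ∪ {X1, X5, X7, X9, X10, X15} = {X1, X4, X5, X7, X9, X10, X14, X15, X16}.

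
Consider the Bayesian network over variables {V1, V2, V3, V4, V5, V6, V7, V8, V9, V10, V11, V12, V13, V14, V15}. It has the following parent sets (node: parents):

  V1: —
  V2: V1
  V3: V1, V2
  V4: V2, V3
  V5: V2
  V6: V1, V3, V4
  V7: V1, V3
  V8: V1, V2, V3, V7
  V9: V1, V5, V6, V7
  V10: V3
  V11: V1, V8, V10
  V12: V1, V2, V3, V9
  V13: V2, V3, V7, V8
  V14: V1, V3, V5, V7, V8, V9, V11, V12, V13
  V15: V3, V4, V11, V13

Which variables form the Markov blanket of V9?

Ch(V9) = {V12, V14}.
Pa(V9) = {V1, V5, V6, V7}.
For each child, the remaining parents (spouses of V9):
  V12 also has parents V1, V2, V3.
  parents(V14) \ {V9} = {V1, V3, V5, V7, V8, V11, V12, V13}.
Taking the union gives {V1, V2, V3, V5, V6, V7, V8, V11, V12, V13, V14}.

{V1, V2, V3, V5, V6, V7, V8, V11, V12, V13, V14}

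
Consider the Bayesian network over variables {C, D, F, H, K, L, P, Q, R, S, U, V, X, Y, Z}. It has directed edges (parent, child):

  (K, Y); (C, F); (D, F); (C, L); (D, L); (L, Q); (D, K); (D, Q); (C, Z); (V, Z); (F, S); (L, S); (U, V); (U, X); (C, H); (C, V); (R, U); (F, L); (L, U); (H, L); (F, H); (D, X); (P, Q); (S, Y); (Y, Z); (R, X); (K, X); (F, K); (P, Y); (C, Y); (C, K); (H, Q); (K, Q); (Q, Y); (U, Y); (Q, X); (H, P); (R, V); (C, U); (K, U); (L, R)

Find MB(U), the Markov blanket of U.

{C, D, K, L, P, Q, R, S, V, X, Y}

Children of U: V, X, Y.
Pa(U) = {C, K, L, R}.
For each child, the remaining parents (spouses of U):
  V's other parents are C, R.
  parents(X) \ {U} = {D, K, Q, R}.
  Y's other parents are C, K, P, Q, S.
MB(U) = {C, D, K, L, P, Q, R, S, V, X, Y}.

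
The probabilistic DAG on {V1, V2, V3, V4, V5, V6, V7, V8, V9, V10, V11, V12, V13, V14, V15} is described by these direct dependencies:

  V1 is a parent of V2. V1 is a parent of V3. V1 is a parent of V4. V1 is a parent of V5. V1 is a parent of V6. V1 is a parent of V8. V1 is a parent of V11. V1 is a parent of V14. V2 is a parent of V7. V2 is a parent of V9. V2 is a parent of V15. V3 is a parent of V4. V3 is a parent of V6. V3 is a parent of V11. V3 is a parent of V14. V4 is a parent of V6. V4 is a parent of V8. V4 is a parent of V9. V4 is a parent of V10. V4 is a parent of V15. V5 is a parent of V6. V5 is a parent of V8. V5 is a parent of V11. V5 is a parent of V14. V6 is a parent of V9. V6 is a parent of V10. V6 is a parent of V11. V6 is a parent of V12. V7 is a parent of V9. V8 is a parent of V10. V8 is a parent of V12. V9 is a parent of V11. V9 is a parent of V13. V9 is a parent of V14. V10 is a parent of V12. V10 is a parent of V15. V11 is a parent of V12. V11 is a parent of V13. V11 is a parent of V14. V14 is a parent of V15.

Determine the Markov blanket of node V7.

A node's Markov blanket = Pa ∪ Ch ∪ (parents of Ch other than the node itself).
Pa(V7) = {V2}.
V7 has child V9.
Other parents of V7's children:
  V9's other parents are V2, V4, V6.
MB(V7) = {V2, V4, V6, V9}.

{V2, V4, V6, V9}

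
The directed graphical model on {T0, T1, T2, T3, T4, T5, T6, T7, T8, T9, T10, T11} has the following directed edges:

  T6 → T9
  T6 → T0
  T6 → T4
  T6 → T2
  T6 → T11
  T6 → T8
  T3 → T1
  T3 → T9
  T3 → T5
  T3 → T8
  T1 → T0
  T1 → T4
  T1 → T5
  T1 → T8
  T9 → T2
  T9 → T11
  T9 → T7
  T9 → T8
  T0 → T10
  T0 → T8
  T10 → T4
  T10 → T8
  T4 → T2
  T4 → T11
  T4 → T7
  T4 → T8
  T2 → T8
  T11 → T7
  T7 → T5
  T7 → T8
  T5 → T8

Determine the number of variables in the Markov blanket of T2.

10

Recall MB(v) = parents ∪ children ∪ spouses, where spouses are the other parents of v's children.
Children of T2: T8.
Pa(T2) = {T4, T6, T9}.
Parents of each child, excluding T2:
  T8: T0, T1, T3, T4, T5, T6, T7, T9, T10
MB(T2) = {T0, T1, T3, T4, T5, T6, T7, T8, T9, T10}, which has 10 nodes.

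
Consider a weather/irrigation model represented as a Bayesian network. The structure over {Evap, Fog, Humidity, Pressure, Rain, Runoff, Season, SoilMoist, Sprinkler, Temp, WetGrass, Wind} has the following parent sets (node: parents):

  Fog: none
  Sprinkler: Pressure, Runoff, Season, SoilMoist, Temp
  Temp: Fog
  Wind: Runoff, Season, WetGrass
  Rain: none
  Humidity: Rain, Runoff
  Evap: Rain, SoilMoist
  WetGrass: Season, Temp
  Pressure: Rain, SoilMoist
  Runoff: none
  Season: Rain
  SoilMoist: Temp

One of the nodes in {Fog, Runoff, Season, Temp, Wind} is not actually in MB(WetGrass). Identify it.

WetGrass has parents Season, Temp.
WetGrass has child Wind.
Other parents of WetGrass's children:
  Wind: Runoff, Season
MB(WetGrass) = {Runoff, Season, Temp, Wind}.
Fog is neither a parent, child, nor co-parent of WetGrass, so it does not belong.

Fog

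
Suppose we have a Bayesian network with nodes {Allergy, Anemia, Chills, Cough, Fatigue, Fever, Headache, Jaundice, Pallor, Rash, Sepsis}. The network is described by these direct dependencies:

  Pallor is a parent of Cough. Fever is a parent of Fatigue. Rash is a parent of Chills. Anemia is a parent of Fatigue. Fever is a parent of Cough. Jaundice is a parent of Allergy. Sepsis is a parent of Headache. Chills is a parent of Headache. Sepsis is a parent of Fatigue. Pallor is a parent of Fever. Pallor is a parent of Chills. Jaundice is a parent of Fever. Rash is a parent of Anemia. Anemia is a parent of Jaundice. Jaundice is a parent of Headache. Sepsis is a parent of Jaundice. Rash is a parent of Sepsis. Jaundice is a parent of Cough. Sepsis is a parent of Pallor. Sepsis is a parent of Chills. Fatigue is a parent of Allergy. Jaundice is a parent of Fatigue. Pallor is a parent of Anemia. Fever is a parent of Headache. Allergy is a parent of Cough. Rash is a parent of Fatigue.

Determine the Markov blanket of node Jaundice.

The Markov blanket of a node is its parents, its children, and the other parents of its children.
Ch(Jaundice) = {Allergy, Cough, Fatigue, Fever, Headache}.
Parents of Jaundice: Anemia, Sepsis.
For each child, the remaining parents (spouses of Jaundice):
  Fever: Pallor
  Fatigue: Anemia, Fever, Rash, Sepsis
  Headache: Chills, Fever, Sepsis
  Allergy: Fatigue
  Cough: Allergy, Fever, Pallor
Union: {Anemia, Sepsis} ∪ {Allergy, Cough, Fatigue, Fever, Headache} ∪ {Allergy, Anemia, Chills, Fatigue, Fever, Pallor, Rash, Sepsis} = {Allergy, Anemia, Chills, Cough, Fatigue, Fever, Headache, Pallor, Rash, Sepsis}.

{Allergy, Anemia, Chills, Cough, Fatigue, Fever, Headache, Pallor, Rash, Sepsis}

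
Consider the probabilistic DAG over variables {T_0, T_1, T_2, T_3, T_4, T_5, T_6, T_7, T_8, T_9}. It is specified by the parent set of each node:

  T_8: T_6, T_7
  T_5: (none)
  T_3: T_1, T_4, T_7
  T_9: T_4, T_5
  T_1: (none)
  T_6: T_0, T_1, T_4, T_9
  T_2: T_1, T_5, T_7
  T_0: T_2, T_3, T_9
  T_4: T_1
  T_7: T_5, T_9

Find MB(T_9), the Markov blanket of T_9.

T_9's parents: T_4, T_5.
T_9 has children T_0, T_6, T_7.
Co-parents of T_9 (other parents of its children):
  T_7: T_5
  T_0: T_2, T_3
  T_6: T_0, T_1, T_4
Union: {T_4, T_5} ∪ {T_0, T_6, T_7} ∪ {T_0, T_1, T_2, T_3, T_4, T_5} = {T_0, T_1, T_2, T_3, T_4, T_5, T_6, T_7}.

{T_0, T_1, T_2, T_3, T_4, T_5, T_6, T_7}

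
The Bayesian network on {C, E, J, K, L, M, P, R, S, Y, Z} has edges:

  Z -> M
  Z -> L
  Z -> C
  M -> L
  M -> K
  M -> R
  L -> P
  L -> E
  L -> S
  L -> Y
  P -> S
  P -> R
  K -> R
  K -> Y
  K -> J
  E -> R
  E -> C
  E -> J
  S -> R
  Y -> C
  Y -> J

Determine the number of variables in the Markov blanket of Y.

Y's parents: K, L.
Y's children: C, J.
Parents of each child, excluding Y:
  C also has parents E, Z.
  parents(J) \ {Y} = {E, K}.
MB(Y) = {C, E, J, K, L, Z}, which has 6 nodes.

6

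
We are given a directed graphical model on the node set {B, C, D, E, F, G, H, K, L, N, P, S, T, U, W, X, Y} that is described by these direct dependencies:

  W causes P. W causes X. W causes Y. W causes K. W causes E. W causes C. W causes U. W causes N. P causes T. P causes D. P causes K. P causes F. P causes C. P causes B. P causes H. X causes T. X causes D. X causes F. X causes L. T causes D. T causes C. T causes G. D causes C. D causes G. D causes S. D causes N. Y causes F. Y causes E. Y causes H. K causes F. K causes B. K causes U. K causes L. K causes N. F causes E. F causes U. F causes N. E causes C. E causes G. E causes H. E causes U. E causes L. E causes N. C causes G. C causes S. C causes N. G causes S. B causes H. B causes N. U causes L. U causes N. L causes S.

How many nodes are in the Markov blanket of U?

10

Recall MB(v) = parents ∪ children ∪ spouses, where spouses are the other parents of v's children.
U's parents: E, F, K, W.
Children of U: L, N.
Other parents of U's children:
  L: E, K, X
  N: B, C, D, E, F, K, W
MB(U) = {B, C, D, E, F, K, L, N, W, X}, which has 10 nodes.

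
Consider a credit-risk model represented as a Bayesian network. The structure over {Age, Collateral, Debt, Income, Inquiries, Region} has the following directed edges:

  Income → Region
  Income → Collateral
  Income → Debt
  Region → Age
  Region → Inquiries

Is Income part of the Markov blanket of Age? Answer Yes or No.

Pa(Age) = {Region}.
Age has no children.
With no children, Age has no spouses; the co-parent set is empty.
MB(Age) = {Region}; Income is not in this set.

No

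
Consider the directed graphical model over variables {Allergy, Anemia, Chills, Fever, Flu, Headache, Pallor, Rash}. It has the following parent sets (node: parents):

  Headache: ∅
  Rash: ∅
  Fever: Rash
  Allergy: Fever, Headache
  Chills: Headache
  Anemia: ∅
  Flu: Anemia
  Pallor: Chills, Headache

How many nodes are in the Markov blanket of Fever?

A node's Markov blanket = Pa ∪ Ch ∪ (parents of Ch other than the node itself).
Fever's parents: Rash.
Children of Fever: Allergy.
Parents of each child, excluding Fever:
  Allergy's other parent is Headache.
MB(Fever) = {Allergy, Headache, Rash}, which has 3 nodes.

3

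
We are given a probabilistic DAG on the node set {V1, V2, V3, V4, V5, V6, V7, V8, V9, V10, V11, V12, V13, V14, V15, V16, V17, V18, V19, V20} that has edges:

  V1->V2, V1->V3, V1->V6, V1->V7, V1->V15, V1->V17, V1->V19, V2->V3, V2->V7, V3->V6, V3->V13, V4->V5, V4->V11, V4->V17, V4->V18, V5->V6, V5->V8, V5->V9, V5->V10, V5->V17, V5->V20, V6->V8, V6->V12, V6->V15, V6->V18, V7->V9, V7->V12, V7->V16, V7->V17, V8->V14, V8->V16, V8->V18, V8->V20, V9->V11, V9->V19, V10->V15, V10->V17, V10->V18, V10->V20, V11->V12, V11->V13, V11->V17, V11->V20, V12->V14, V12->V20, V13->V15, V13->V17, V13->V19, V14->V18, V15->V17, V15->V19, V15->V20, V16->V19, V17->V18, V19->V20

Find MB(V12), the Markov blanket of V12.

By definition, MB(V12) is built from V12's parents, V12's children, and the co-parents of V12.
V12's children: V14, V20.
V12 has parents V6, V7, V11.
Co-parents of V12 (other parents of its children):
  V14: V8
  V20: V5, V8, V10, V11, V15, V19
MB(V12) = {V5, V6, V7, V8, V10, V11, V14, V15, V19, V20}.

{V5, V6, V7, V8, V10, V11, V14, V15, V19, V20}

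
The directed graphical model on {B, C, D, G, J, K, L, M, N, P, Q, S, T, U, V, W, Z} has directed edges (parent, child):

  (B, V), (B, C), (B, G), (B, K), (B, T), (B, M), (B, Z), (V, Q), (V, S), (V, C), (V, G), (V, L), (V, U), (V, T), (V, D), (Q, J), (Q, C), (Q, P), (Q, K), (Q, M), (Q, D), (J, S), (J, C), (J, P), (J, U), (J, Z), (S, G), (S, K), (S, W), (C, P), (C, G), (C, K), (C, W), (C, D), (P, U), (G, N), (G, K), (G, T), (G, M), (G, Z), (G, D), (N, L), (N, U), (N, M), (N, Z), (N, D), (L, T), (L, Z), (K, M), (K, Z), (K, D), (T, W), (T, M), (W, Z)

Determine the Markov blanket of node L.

{B, G, J, K, N, T, V, W, Z}

The Markov blanket of a node is its parents, its children, and the other parents of its children.
Parents of L: N, V.
L has children T, Z.
For each child, the remaining parents (spouses of L):
  parents(T) \ {L} = {B, G, V}.
  parents(Z) \ {L} = {B, G, J, K, N, W}.
Union: {N, V} ∪ {T, Z} ∪ {B, G, J, K, N, V, W} = {B, G, J, K, N, T, V, W, Z}.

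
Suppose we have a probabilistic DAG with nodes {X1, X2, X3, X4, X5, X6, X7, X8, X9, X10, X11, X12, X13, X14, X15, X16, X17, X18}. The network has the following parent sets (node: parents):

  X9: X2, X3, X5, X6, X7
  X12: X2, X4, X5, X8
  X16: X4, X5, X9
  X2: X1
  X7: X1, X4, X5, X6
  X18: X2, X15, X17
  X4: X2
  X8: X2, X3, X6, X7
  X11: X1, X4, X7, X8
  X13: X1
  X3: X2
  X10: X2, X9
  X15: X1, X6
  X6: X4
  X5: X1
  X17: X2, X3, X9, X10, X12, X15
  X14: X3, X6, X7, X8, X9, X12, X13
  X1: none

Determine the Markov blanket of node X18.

{X2, X15, X17}

Recall MB(v) = parents ∪ children ∪ spouses, where spouses are the other parents of v's children.
Parents of X18: X2, X15, X17.
Ch(X18) = {}.
With no children, X18 has no spouses; the co-parent set is empty.
Union: {X2, X15, X17} ∪ {} ∪ {} = {X2, X15, X17}.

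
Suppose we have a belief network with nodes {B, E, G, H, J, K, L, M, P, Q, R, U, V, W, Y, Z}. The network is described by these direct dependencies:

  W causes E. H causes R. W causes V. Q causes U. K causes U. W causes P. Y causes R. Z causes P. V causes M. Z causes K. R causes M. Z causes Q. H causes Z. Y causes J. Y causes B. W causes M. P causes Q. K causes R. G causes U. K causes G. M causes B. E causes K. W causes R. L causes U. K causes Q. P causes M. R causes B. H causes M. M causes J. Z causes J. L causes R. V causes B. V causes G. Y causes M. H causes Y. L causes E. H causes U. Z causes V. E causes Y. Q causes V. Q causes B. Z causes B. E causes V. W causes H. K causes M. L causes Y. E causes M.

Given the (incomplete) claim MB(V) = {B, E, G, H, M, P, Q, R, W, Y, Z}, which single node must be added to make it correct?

Recall MB(v) = parents ∪ children ∪ spouses, where spouses are the other parents of v's children.
V's parents: E, Q, W, Z.
Ch(V) = {B, G, M}.
For each child, the remaining parents (spouses of V):
  G's other parent is K.
  parents(M) \ {V} = {E, H, K, P, R, W, Y}.
  B's other parents are M, Q, R, Y, Z.
MB(V) = {B, E, G, H, K, M, P, Q, R, W, Y, Z}.
Comparing with the claimed set, K is missing.

K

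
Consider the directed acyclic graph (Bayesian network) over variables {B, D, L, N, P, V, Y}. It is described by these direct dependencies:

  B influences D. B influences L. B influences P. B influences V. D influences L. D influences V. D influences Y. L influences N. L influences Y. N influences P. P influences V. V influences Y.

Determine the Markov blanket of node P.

By definition, MB(P) is built from P's parents, P's children, and the co-parents of P.
P's parents: B, N.
P's children: V.
For each child, the remaining parents (spouses of P):
  parents(V) \ {P} = {B, D}.
So the Markov blanket of P is {B, D, N, V}.

{B, D, N, V}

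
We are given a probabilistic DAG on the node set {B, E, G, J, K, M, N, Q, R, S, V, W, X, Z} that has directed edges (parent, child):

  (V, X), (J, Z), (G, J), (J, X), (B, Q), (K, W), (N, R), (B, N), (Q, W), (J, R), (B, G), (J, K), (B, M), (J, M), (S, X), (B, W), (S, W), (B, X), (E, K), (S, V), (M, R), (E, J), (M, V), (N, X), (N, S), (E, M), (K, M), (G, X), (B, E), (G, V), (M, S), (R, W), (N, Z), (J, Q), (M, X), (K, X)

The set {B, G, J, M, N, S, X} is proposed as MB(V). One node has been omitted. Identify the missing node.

Recall MB(v) = parents ∪ children ∪ spouses, where spouses are the other parents of v's children.
V has parents G, M, S.
Ch(V) = {X}.
Co-parents of V (other parents of its children):
  X: B, G, J, K, M, N, S
MB(V) = {B, G, J, K, M, N, S, X}.
Comparing with the claimed set, K is missing.

K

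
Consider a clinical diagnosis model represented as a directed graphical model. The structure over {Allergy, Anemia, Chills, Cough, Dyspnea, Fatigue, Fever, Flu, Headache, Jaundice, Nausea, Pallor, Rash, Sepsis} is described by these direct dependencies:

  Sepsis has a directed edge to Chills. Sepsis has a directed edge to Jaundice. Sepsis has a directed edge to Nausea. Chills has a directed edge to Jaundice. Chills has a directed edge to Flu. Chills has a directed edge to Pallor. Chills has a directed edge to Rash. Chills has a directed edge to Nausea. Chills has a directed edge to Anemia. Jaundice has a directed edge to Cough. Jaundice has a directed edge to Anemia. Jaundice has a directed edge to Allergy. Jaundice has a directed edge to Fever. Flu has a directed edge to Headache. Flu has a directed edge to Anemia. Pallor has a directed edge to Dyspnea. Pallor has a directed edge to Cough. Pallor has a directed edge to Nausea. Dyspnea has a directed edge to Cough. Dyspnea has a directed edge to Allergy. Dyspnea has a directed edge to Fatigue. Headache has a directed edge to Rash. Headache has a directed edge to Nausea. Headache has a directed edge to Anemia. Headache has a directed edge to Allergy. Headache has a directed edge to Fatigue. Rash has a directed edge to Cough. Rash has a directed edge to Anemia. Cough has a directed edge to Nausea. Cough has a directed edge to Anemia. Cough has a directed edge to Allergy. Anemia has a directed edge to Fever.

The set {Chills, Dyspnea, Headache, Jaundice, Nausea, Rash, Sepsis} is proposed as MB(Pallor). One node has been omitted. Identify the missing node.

Cough

Parents of Pallor: Chills.
Pallor has children Cough, Dyspnea, Nausea.
For each child, the remaining parents (spouses of Pallor):
  Dyspnea: —
  Cough: Dyspnea, Jaundice, Rash
  Nausea: Chills, Cough, Headache, Sepsis
MB(Pallor) = {Chills, Cough, Dyspnea, Headache, Jaundice, Nausea, Rash, Sepsis}.
Comparing with the claimed set, Cough is missing.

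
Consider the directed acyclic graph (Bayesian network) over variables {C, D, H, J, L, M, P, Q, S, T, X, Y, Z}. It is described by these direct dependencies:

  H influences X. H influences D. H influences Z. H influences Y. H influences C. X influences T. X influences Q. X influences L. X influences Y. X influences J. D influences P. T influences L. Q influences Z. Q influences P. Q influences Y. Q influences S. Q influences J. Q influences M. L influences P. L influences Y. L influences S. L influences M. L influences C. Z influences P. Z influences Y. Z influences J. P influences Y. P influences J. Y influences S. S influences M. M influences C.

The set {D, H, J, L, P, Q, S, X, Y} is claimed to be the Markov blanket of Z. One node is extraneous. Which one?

S

The Markov blanket of a node is its parents, its children, and the other parents of its children.
Ch(Z) = {J, P, Y}.
Pa(Z) = {H, Q}.
Other parents of Z's children:
  P: D, L, Q
  Y: H, L, P, Q, X
  J: P, Q, X
MB(Z) = {D, H, J, L, P, Q, X, Y}.
S is neither a parent, child, nor co-parent of Z, so it does not belong.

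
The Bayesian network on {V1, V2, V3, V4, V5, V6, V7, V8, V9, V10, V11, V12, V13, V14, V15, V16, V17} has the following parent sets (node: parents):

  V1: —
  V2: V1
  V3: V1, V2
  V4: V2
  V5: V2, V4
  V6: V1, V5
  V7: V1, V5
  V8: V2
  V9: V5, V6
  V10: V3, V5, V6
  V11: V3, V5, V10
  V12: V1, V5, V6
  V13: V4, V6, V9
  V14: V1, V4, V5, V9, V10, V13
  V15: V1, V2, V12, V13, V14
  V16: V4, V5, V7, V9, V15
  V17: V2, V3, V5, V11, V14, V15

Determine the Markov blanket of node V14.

By definition, MB(V14) is built from V14's parents, V14's children, and the co-parents of V14.
Pa(V14) = {V1, V4, V5, V9, V10, V13}.
Ch(V14) = {V15, V17}.
Co-parents of V14 (other parents of its children):
  V15: V1, V2, V12, V13
  V17: V2, V3, V5, V11, V15
Taking the union gives {V1, V2, V3, V4, V5, V9, V10, V11, V12, V13, V15, V17}.

{V1, V2, V3, V4, V5, V9, V10, V11, V12, V13, V15, V17}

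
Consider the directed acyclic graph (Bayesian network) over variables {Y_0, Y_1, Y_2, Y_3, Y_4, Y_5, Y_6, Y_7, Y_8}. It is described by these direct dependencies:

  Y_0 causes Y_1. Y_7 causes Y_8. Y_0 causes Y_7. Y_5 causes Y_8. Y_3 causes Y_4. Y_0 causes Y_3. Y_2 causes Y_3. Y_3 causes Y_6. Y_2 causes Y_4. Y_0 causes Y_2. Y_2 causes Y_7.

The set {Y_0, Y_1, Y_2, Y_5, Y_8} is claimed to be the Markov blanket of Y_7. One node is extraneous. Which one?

Y_1

Y_7 has child Y_8.
Y_7's parents: Y_0, Y_2.
Other parents of Y_7's children:
  Y_8 also has parent Y_5.
MB(Y_7) = {Y_0, Y_2, Y_5, Y_8}.
Y_1 is neither a parent, child, nor co-parent of Y_7, so it does not belong.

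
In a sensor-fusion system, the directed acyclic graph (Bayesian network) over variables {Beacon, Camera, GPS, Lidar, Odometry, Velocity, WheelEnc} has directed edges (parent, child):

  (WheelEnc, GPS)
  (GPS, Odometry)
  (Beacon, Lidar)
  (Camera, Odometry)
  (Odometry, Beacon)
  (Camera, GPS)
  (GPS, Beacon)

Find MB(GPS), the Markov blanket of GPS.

A node's Markov blanket = Pa ∪ Ch ∪ (parents of Ch other than the node itself).
GPS has parents Camera, WheelEnc.
GPS has children Beacon, Odometry.
Co-parents of GPS (other parents of its children):
  Odometry: Camera
  Beacon: Odometry
MB(GPS) = {Beacon, Camera, Odometry, WheelEnc}.

{Beacon, Camera, Odometry, WheelEnc}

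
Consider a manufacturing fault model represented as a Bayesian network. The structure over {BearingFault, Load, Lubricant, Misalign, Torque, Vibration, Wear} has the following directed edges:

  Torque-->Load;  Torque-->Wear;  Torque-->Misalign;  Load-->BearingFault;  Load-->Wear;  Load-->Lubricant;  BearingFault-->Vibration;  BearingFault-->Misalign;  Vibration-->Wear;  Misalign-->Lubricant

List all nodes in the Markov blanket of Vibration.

{BearingFault, Load, Torque, Wear}

Vibration has parent BearingFault.
Vibration has child Wear.
Co-parents of Vibration (other parents of its children):
  Wear: Load, Torque
So the Markov blanket of Vibration is {BearingFault, Load, Torque, Wear}.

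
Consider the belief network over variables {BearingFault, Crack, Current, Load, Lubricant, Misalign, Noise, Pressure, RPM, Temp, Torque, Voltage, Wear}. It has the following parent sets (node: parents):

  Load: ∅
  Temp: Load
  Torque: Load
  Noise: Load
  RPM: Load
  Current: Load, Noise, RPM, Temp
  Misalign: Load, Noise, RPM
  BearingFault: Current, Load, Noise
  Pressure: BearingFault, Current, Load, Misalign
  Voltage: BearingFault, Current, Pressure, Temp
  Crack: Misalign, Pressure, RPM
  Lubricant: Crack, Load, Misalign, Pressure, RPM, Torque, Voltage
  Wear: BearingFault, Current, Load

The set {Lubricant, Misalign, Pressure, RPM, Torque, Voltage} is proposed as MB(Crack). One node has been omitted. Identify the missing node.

Recall MB(v) = parents ∪ children ∪ spouses, where spouses are the other parents of v's children.
Pa(Crack) = {Misalign, Pressure, RPM}.
Crack has child Lubricant.
Co-parents of Crack (other parents of its children):
  Lubricant: Load, Misalign, Pressure, RPM, Torque, Voltage
MB(Crack) = {Load, Lubricant, Misalign, Pressure, RPM, Torque, Voltage}.
Comparing with the claimed set, Load is missing.

Load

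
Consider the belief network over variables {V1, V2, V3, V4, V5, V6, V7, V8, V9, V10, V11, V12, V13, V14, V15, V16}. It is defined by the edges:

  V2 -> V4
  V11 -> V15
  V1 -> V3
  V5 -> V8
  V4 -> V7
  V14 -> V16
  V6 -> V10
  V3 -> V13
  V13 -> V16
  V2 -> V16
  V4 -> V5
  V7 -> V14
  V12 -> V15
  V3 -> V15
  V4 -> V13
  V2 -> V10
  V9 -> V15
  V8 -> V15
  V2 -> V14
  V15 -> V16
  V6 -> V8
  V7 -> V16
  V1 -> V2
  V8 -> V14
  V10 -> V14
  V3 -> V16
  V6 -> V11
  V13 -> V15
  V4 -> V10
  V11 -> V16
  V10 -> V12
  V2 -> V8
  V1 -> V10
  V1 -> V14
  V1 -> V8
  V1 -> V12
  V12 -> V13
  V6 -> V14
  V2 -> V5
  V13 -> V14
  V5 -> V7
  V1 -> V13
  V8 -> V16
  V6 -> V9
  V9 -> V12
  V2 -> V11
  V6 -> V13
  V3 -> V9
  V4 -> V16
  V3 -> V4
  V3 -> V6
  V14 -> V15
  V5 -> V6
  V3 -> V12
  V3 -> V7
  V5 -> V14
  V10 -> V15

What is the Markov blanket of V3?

The Markov blanket of a node is its parents, its children, and the other parents of its children.
V3 has parent V1.
V3's children: V4, V6, V7, V9, V12, V13, V15, V16.
Parents of each child, excluding V3:
  V4: V2
  V6: V5
  V7: V4, V5
  V9: V6
  V12: V1, V9, V10
  V13: V1, V4, V6, V12
  V15: V8, V9, V10, V11, V12, V13, V14
  V16: V2, V4, V7, V8, V11, V13, V14, V15
Union: {V1} ∪ {V4, V6, V7, V9, V12, V13, V15, V16} ∪ {V1, V2, V4, V5, V6, V7, V8, V9, V10, V11, V12, V13, V14, V15} = {V1, V2, V4, V5, V6, V7, V8, V9, V10, V11, V12, V13, V14, V15, V16}.

{V1, V2, V4, V5, V6, V7, V8, V9, V10, V11, V12, V13, V14, V15, V16}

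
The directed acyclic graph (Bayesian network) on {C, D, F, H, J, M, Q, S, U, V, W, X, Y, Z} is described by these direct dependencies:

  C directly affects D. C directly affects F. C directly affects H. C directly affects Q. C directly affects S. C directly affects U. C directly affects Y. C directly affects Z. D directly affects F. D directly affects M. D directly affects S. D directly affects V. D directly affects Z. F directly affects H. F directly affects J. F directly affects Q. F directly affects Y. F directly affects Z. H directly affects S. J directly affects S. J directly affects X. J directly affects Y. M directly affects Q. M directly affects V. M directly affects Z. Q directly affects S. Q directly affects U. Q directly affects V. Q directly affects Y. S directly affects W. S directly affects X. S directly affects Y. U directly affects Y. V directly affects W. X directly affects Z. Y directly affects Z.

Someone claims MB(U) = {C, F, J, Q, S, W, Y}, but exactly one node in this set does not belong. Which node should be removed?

W

The Markov blanket of a node is its parents, its children, and the other parents of its children.
U's children: Y.
Parents of U: C, Q.
Other parents of U's children:
  Y: C, F, J, Q, S
MB(U) = {C, F, J, Q, S, Y}.
W is neither a parent, child, nor co-parent of U, so it does not belong.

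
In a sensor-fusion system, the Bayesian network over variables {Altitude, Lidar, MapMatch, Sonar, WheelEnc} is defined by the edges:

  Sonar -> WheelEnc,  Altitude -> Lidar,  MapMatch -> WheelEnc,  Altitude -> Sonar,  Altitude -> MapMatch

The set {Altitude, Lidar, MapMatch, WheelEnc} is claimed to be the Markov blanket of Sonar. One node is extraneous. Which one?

Lidar

Sonar has parent Altitude.
Sonar has child WheelEnc.
Co-parents of Sonar (other parents of its children):
  parents(WheelEnc) \ {Sonar} = {MapMatch}.
MB(Sonar) = {Altitude, MapMatch, WheelEnc}.
Lidar is neither a parent, child, nor co-parent of Sonar, so it does not belong.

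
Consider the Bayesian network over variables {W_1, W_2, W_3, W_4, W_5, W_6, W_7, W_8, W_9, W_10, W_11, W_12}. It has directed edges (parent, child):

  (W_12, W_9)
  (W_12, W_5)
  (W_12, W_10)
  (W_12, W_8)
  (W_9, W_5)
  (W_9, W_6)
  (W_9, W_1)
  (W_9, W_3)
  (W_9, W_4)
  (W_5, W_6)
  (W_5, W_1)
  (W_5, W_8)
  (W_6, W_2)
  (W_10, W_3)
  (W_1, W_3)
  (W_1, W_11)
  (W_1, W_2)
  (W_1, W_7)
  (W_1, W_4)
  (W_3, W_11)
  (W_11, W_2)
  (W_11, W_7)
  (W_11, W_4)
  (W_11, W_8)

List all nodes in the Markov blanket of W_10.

{W_1, W_3, W_9, W_12}

W_10's parents: W_12.
W_10's children: W_3.
Co-parents of W_10 (other parents of its children):
  parents(W_3) \ {W_10} = {W_1, W_9}.
Union: {W_12} ∪ {W_3} ∪ {W_1, W_9} = {W_1, W_3, W_9, W_12}.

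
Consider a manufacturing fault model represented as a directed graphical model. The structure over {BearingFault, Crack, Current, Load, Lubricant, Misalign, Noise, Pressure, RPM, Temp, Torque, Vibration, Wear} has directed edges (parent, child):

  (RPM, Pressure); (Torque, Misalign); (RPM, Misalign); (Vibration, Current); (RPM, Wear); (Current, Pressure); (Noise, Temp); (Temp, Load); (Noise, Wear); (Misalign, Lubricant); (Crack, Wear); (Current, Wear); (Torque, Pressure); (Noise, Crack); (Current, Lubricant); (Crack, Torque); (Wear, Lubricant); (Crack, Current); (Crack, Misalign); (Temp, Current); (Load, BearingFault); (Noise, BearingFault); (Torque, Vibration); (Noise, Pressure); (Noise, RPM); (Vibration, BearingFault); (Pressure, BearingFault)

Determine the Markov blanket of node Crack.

By definition, MB(Crack) is built from Crack's parents, Crack's children, and the co-parents of Crack.
Pa(Crack) = {Noise}.
Crack has children Current, Misalign, Torque, Wear.
For each child, the remaining parents (spouses of Crack):
  Torque: —
  Current: Temp, Vibration
  Wear: Current, Noise, RPM
  Misalign: RPM, Torque
Taking the union gives {Current, Misalign, Noise, RPM, Temp, Torque, Vibration, Wear}.

{Current, Misalign, Noise, RPM, Temp, Torque, Vibration, Wear}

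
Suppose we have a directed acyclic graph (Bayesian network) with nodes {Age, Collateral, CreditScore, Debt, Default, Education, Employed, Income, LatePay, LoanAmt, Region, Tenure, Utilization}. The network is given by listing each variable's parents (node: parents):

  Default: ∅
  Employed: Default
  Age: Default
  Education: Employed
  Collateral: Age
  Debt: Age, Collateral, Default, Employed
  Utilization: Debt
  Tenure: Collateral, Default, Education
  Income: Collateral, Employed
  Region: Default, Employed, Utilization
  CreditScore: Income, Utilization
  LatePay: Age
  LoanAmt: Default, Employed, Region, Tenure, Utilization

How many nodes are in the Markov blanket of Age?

A node's Markov blanket = Pa ∪ Ch ∪ (parents of Ch other than the node itself).
Age has parent Default.
Ch(Age) = {Collateral, Debt, LatePay}.
Co-parents of Age (other parents of its children):
  Collateral has no other parent.
  Debt also has parents Collateral, Default, Employed.
  LatePay has no other parent.
MB(Age) = {Collateral, Debt, Default, Employed, LatePay}, which has 5 nodes.

5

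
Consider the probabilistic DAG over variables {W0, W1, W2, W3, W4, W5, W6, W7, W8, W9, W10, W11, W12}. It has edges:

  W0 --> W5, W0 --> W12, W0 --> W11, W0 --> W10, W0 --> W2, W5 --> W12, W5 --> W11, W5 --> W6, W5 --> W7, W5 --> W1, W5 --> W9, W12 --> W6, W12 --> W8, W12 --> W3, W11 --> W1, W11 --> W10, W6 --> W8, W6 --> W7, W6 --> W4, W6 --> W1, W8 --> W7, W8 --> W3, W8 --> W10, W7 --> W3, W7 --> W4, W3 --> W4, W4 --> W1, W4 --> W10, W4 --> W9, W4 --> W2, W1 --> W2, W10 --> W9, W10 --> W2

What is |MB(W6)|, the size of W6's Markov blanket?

8

By definition, MB(W6) is built from W6's parents, W6's children, and the co-parents of W6.
W6's parents: W5, W12.
W6 has children W1, W4, W7, W8.
Co-parents of W6 (other parents of its children):
  W8: W12
  W7: W5, W8
  W4: W3, W7
  W1: W4, W5, W11
MB(W6) = {W1, W3, W4, W5, W7, W8, W11, W12}, which has 8 nodes.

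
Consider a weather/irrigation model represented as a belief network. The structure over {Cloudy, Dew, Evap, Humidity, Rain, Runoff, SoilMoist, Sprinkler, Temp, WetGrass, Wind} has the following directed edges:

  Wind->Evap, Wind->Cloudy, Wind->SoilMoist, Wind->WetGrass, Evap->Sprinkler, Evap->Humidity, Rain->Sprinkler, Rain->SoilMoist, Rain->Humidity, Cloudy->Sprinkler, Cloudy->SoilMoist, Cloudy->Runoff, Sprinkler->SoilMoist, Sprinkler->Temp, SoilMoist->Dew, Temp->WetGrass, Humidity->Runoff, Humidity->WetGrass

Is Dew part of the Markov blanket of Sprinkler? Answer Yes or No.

The Markov blanket of a node is its parents, its children, and the other parents of its children.
Sprinkler's parents: Cloudy, Evap, Rain.
Children of Sprinkler: SoilMoist, Temp.
For each child, the remaining parents (spouses of Sprinkler):
  parents(SoilMoist) \ {Sprinkler} = {Cloudy, Rain, Wind}.
  Temp has no other parent.
MB(Sprinkler) = {Cloudy, Evap, Rain, SoilMoist, Temp, Wind}; Dew is not in this set.

No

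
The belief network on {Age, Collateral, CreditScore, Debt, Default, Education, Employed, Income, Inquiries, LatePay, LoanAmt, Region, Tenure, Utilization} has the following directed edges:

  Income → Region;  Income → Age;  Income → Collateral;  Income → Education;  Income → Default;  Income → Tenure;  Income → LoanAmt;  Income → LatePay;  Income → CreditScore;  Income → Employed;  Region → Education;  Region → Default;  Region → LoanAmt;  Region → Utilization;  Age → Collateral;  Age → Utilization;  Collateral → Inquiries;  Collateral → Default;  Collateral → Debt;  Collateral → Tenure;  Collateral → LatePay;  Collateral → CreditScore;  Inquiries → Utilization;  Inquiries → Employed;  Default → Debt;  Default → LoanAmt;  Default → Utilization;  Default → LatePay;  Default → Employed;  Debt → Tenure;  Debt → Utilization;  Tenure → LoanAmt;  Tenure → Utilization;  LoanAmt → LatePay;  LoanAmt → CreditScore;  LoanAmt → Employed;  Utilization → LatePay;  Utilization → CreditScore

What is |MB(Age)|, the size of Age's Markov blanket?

8

The Markov blanket of a node is its parents, its children, and the other parents of its children.
Parents of Age: Income.
Ch(Age) = {Collateral, Utilization}.
Co-parents of Age (other parents of its children):
  Collateral: Income
  Utilization: Debt, Default, Inquiries, Region, Tenure
MB(Age) = {Collateral, Debt, Default, Income, Inquiries, Region, Tenure, Utilization}, which has 8 nodes.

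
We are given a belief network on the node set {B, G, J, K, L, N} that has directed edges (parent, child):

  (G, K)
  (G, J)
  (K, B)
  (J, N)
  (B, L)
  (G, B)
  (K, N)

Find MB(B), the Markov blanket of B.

{G, K, L}

A node's Markov blanket = Pa ∪ Ch ∪ (parents of Ch other than the node itself).
Parents of B: G, K.
B has child L.
Other parents of B's children:
  L has no other parent.
MB(B) = {G, K, L}.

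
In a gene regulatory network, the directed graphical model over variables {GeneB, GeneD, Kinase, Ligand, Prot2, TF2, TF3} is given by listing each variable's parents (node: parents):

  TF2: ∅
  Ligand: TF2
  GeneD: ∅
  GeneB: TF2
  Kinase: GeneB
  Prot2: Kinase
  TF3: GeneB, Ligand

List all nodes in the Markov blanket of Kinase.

By definition, MB(Kinase) is built from Kinase's parents, Kinase's children, and the co-parents of Kinase.
Kinase's parents: GeneB.
Children of Kinase: Prot2.
Parents of each child, excluding Kinase:
  Prot2: no additional parents.
MB(Kinase) = {GeneB, Prot2}.

{GeneB, Prot2}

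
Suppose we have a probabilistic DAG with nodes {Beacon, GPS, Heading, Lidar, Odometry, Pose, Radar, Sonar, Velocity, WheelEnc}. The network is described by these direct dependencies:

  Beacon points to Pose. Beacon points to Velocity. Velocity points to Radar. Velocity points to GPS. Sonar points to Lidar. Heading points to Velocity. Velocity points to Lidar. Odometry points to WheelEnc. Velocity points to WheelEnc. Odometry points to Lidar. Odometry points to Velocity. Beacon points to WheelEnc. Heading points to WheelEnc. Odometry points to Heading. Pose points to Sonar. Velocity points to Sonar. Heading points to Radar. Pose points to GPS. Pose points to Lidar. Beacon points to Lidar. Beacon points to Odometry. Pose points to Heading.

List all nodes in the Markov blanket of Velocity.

{Beacon, GPS, Heading, Lidar, Odometry, Pose, Radar, Sonar, WheelEnc}

By definition, MB(Velocity) is built from Velocity's parents, Velocity's children, and the co-parents of Velocity.
Velocity has parents Beacon, Heading, Odometry.
Ch(Velocity) = {GPS, Lidar, Radar, Sonar, WheelEnc}.
Co-parents of Velocity (other parents of its children):
  Sonar: Pose
  Lidar: Beacon, Odometry, Pose, Sonar
  WheelEnc: Beacon, Heading, Odometry
  GPS: Pose
  Radar: Heading
So the Markov blanket of Velocity is {Beacon, GPS, Heading, Lidar, Odometry, Pose, Radar, Sonar, WheelEnc}.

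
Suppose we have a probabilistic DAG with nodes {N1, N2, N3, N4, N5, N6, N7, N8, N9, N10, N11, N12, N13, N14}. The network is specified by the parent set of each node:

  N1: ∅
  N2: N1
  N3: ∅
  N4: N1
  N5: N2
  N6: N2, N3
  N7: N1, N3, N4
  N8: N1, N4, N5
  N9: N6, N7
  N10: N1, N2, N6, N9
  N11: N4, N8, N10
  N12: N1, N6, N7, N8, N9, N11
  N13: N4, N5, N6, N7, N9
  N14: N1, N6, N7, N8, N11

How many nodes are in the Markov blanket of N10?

Recall MB(v) = parents ∪ children ∪ spouses, where spouses are the other parents of v's children.
Ch(N10) = {N11}.
Pa(N10) = {N1, N2, N6, N9}.
Other parents of N10's children:
  N11's other parents are N4, N8.
MB(N10) = {N1, N2, N4, N6, N8, N9, N11}, which has 7 nodes.

7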